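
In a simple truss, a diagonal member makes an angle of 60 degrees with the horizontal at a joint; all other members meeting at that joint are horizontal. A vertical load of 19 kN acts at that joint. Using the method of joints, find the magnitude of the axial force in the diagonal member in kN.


At the joint, only the diagonal has a vertical component, so vertical equilibrium gives:
F * sin(60) = 19
F = 19 / sin(60)
= 19 / 0.866025
= 21.94 kN

21.94 kN


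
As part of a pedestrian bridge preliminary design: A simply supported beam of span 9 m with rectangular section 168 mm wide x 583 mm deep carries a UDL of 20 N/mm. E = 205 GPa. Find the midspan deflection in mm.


I = 168 * 583^3 / 12 = 2774174018.0 mm^4
L = 9000.0 mm, w = 20 N/mm, E = 205000.0 MPa
delta = 5 * w * L^4 / (384 * E * I)
= 5 * 20 * 9000.0^4 / (384 * 205000.0 * 2774174018.0)
= 3.0044 mm

3.0044 mm


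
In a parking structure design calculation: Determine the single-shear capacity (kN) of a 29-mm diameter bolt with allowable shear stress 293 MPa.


A = pi * d^2 / 4 = pi * 29^2 / 4 = 660.5199 mm^2
V = f_v * A / 1000 = 293 * 660.5199 / 1000
= 193.5323 kN

193.5323 kN


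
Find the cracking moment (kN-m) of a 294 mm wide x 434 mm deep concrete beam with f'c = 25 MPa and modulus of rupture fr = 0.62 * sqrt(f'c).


fr = 0.62 * sqrt(25) = 0.62 * 5.0 = 3.1 MPa
I = 294 * 434^3 / 12 = 2002789348.0 mm^4
y_t = 217.0 mm
M_cr = fr * I / y_t = 3.1 * 2002789348.0 / 217.0 N-mm
= 28.6113 kN-m

28.6113 kN-m


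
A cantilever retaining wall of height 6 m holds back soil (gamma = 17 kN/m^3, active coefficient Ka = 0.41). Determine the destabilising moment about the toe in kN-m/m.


Pa = 0.5 * Ka * gamma * H^2
= 0.5 * 0.41 * 17 * 6^2
= 125.46 kN/m
Arm = H / 3 = 6 / 3 = 2.0 m
Mo = Pa * arm = Pa * H / 3 = 125.46 * 6 / 3 = 250.92 kN-m/m

250.92 kN-m/m


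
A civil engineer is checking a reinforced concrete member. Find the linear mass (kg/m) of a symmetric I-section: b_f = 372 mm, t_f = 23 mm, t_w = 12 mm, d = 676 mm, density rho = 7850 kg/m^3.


A_flanges = 2 * 372 * 23 = 17112 mm^2
A_web = (676 - 2 * 23) * 12 = 7560 mm^2
A_total = 17112 + 7560 = 24672 mm^2 = 0.024672 m^2
Weight = rho * A = 7850 * 0.024672 = 193.6752 kg/m

193.6752 kg/m


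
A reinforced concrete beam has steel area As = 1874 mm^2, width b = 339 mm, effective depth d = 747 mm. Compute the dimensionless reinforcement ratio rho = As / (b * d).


rho = As / (b * d)
= 1874 / (339 * 747)
= 1874 / 253233
= 0.0074 (dimensionless)

0.0074 (dimensionless)


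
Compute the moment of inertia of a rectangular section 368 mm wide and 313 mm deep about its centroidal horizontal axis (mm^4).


I = b * h^3 / 12
= 368 * 313^3 / 12
= 368 * 30664297 / 12
= 940371774.67 mm^4

940371774.67 mm^4


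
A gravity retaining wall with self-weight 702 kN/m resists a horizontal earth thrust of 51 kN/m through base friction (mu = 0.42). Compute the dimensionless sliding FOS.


Resisting force = mu * W = 0.42 * 702 = 294.84 kN/m
FOS = Resisting / Driving = 294.84 / 51
= 5.7812 (dimensionless)

5.7812 (dimensionless)


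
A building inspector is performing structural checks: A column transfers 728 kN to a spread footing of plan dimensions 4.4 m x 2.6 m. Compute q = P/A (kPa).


A = 4.4 * 2.6 = 11.44 m^2
q = P / A = 728 / 11.44
= 63.6364 kPa

63.6364 kPa


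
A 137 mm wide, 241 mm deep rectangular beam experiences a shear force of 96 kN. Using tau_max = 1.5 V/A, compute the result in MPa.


A = b * h = 137 * 241 = 33017 mm^2
V = 96 kN = 96000.0 N
tau_max = 1.5 * V / A = 1.5 * 96000.0 / 33017
= 4.3614 MPa

4.3614 MPa


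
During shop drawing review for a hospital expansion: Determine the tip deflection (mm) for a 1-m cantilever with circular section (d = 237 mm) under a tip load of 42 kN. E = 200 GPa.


I = pi * d^4 / 64 = pi * 237^4 / 64 = 154868568.04 mm^4
L = 1000.0 mm, P = 42000.0 N, E = 200000.0 MPa
delta = P * L^3 / (3 * E * I)
= 42000.0 * 1000.0^3 / (3 * 200000.0 * 154868568.04)
= 0.452 mm

0.452 mm


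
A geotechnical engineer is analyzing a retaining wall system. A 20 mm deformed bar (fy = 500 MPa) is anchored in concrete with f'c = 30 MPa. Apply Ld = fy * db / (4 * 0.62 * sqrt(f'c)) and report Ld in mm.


Ld = (fy * db) / (4 * 0.62 * sqrt(f'c))
= (500 * 20) / (4 * 0.62 * sqrt(30))
= 10000 / 13.5835
= 736.19 mm

736.19 mm


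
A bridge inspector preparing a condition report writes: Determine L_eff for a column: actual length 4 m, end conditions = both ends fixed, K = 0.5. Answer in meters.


L_eff = K * L
= 0.5 * 4
= 2.0 m

2.0 m


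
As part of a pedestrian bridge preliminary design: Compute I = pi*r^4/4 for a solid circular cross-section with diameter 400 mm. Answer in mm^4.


r = d / 2 = 400 / 2 = 200.0 mm
I = pi * r^4 / 4 = pi * 200.0^4 / 4
= 1256637061.44 mm^4

1256637061.44 mm^4


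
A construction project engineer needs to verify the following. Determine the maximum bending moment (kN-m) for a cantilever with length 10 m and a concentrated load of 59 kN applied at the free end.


For a cantilever with a point load at the free end:
M_max = P * L = 59 * 10 = 590 kN-m

590 kN-m


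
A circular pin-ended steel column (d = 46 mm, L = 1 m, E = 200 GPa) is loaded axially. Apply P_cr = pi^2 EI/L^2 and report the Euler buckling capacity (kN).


I = pi * d^4 / 64 = 219786.61 mm^4
L = 1000.0 mm
P_cr = pi^2 * E * I / L^2
= 9.8696 * 200000.0 * 219786.61 / 1000.0^2
= 433841.37 N = 433.8414 kN

433.8414 kN


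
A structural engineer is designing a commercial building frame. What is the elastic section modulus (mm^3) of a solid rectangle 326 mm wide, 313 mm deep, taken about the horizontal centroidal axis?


S = b * h^2 / 6
= 326 * 313^2 / 6
= 326 * 97969 / 6
= 5322982.33 mm^3

5322982.33 mm^3


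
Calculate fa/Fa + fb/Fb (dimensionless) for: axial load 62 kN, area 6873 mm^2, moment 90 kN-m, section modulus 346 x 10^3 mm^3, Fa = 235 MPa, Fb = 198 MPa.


f_a = P / A = 62000.0 / 6873 = 9.0208 MPa
f_b = M / S = 90000000.0 / 346000.0 = 260.1156 MPa
Ratio = f_a / Fa + f_b / Fb
= 9.0208 / 235 + 260.1156 / 198
= 1.3521 (dimensionless)

1.3521 (dimensionless)


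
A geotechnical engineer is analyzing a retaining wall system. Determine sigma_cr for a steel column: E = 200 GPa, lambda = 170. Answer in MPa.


sigma_cr = pi^2 * E / lambda^2
= 9.8696 * 200000.0 / 170^2
= 9.8696 * 200000.0 / 28900
= 68.3018 MPa

68.3018 MPa


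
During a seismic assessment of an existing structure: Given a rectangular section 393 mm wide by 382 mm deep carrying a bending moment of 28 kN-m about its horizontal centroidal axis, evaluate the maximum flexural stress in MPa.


I = b * h^3 / 12 = 393 * 382^3 / 12 = 1825582202.0 mm^4
y = h / 2 = 382 / 2 = 191.0 mm
M = 28 kN-m = 28000000.0 N-mm
sigma = M * y / I = 28000000.0 * 191.0 / 1825582202.0
= 2.93 MPa

2.93 MPa


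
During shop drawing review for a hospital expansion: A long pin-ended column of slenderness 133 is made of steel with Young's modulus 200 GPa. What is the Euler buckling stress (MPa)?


sigma_cr = pi^2 * E / lambda^2
= 9.8696 * 200000.0 / 133^2
= 9.8696 * 200000.0 / 17689
= 111.5903 MPa

111.5903 MPa


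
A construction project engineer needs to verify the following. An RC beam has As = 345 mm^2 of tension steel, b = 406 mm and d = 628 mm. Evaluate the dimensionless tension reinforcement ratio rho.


rho = As / (b * d)
= 345 / (406 * 628)
= 345 / 254968
= 0.001353 (dimensionless)

0.001353 (dimensionless)


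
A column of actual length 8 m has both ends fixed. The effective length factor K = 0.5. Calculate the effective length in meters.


L_eff = K * L
= 0.5 * 8
= 4.0 m

4.0 m


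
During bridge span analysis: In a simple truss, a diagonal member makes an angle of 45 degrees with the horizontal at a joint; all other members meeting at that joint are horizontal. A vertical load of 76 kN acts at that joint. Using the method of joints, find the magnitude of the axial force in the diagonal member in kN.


At the joint, only the diagonal has a vertical component, so vertical equilibrium gives:
F * sin(45) = 76
F = 76 / sin(45)
= 76 / 0.707107
= 107.48 kN

107.48 kN


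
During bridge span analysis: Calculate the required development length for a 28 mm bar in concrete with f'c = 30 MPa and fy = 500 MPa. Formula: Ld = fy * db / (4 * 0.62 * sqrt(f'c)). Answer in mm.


Ld = (fy * db) / (4 * 0.62 * sqrt(f'c))
= (500 * 28) / (4 * 0.62 * sqrt(30))
= 14000 / 13.5835
= 1030.66 mm

1030.66 mm


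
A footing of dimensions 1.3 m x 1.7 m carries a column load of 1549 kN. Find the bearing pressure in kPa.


A = 1.3 * 1.7 = 2.21 m^2
q = P / A = 1549 / 2.21
= 700.905 kPa

700.905 kPa


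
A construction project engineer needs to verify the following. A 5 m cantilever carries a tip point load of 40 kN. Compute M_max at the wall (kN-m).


For a cantilever with a point load at the free end:
M_max = P * L = 40 * 5 = 200 kN-m

200 kN-m


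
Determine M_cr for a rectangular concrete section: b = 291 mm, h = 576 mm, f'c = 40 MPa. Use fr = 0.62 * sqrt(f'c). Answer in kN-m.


fr = 0.62 * sqrt(40) = 0.62 * 6.3246 = 3.9212 MPa
I = 291 * 576^3 / 12 = 4634247168.0 mm^4
y_t = 288.0 mm
M_cr = fr * I / y_t = 3.9212 * 4634247168.0 / 288.0 N-mm
= 63.097 kN-m

63.097 kN-m


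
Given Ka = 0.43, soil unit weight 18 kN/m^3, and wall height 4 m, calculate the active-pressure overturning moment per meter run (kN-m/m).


Pa = 0.5 * Ka * gamma * H^2
= 0.5 * 0.43 * 18 * 4^2
= 61.92 kN/m
Arm = H / 3 = 4 / 3 = 1.3333 m
Mo = Pa * arm = Pa * H / 3 = 61.92 * 4 / 3 = 82.56 kN-m/m

82.56 kN-m/m


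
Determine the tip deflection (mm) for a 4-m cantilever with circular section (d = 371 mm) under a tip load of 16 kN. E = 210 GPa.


I = pi * d^4 / 64 = pi * 371^4 / 64 = 929962715.94 mm^4
L = 4000.0 mm, P = 16000.0 N, E = 210000.0 MPa
delta = P * L^3 / (3 * E * I)
= 16000.0 * 4000.0^3 / (3 * 210000.0 * 929962715.94)
= 1.7478 mm

1.7478 mm


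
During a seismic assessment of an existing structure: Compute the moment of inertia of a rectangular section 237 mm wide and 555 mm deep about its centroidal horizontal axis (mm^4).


I = b * h^3 / 12
= 237 * 555^3 / 12
= 237 * 170953875 / 12
= 3376339031.25 mm^4

3376339031.25 mm^4


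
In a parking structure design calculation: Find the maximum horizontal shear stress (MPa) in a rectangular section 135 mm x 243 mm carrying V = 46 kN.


A = b * h = 135 * 243 = 32805 mm^2
V = 46 kN = 46000.0 N
tau_max = 1.5 * V / A = 1.5 * 46000.0 / 32805
= 2.1033 MPa

2.1033 MPa


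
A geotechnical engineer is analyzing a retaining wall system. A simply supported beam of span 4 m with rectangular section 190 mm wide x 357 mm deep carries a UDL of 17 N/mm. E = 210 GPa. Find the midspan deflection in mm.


I = 190 * 357^3 / 12 = 720405472.5 mm^4
L = 4000.0 mm, w = 17 N/mm, E = 210000.0 MPa
delta = 5 * w * L^4 / (384 * E * I)
= 5 * 17 * 4000.0^4 / (384 * 210000.0 * 720405472.5)
= 0.3746 mm

0.3746 mm


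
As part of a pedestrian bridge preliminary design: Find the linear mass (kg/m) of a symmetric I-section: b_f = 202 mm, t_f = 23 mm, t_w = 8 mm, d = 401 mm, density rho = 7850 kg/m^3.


A_flanges = 2 * 202 * 23 = 9292 mm^2
A_web = (401 - 2 * 23) * 8 = 2840 mm^2
A_total = 9292 + 2840 = 12132 mm^2 = 0.012132 m^2
Weight = rho * A = 7850 * 0.012132 = 95.2362 kg/m

95.2362 kg/m


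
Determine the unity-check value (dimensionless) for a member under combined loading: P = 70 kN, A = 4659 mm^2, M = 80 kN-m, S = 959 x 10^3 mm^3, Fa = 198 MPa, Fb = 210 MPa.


f_a = P / A = 70000.0 / 4659 = 15.0247 MPa
f_b = M / S = 80000000.0 / 959000.0 = 83.4202 MPa
Ratio = f_a / Fa + f_b / Fb
= 15.0247 / 198 + 83.4202 / 210
= 0.4731 (dimensionless)

0.4731 (dimensionless)


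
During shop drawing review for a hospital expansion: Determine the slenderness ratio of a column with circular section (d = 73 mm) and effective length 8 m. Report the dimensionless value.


Radius of gyration r = d / 4 = 73 / 4 = 18.25 mm
L_eff = 8000.0 mm
Slenderness ratio = L / r = 8000.0 / 18.25 = 438.36 (dimensionless)

438.36 (dimensionless)


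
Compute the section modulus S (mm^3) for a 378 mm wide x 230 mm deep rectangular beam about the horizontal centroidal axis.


S = b * h^2 / 6
= 378 * 230^2 / 6
= 378 * 52900 / 6
= 3332700.0 mm^3

3332700.0 mm^3


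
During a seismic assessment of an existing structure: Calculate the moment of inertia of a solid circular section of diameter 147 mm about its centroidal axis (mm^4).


r = d / 2 = 147 / 2 = 73.5 mm
I = pi * r^4 / 4 = pi * 73.5^4 / 4
= 22921299.6 mm^4

22921299.6 mm^4


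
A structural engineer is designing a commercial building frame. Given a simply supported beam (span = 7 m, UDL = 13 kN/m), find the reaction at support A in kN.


Total load = w * L = 13 * 7 = 91 kN
By symmetry, each reaction R = total / 2 = 91 / 2 = 45.5 kN

45.5 kN


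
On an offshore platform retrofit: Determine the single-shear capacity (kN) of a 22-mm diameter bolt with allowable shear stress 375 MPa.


A = pi * d^2 / 4 = pi * 22^2 / 4 = 380.1327 mm^2
V = f_v * A / 1000 = 375 * 380.1327 / 1000
= 142.5498 kN

142.5498 kN


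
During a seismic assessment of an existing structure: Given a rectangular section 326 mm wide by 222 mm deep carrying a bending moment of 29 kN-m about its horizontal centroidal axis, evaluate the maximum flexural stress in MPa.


I = b * h^3 / 12 = 326 * 222^3 / 12 = 297231804.0 mm^4
y = h / 2 = 222 / 2 = 111.0 mm
M = 29 kN-m = 29000000.0 N-mm
sigma = M * y / I = 29000000.0 * 111.0 / 297231804.0
= 10.83 MPa

10.83 MPa


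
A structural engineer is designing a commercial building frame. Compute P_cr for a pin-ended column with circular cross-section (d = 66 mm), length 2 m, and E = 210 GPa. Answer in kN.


I = pi * d^4 / 64 = 931420.18 mm^4
L = 2000.0 mm
P_cr = pi^2 * E * I / L^2
= 9.8696 * 210000.0 * 931420.18 / 2000.0^2
= 482619.3 N = 482.6193 kN

482.6193 kN


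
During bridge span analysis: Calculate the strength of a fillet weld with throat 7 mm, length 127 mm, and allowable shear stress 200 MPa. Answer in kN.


Strength = throat * length * allowable stress
= 7 * 127 * 200 N
= 177800 N
= 177.8 kN

177.8 kN


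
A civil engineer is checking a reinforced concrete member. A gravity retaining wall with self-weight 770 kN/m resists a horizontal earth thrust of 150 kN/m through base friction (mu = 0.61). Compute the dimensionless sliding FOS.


Resisting force = mu * W = 0.61 * 770 = 469.7 kN/m
FOS = Resisting / Driving = 469.7 / 150
= 3.1313 (dimensionless)

3.1313 (dimensionless)


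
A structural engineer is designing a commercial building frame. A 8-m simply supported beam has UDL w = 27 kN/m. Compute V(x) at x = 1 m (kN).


R_A = w * L / 2 = 27 * 8 / 2 = 108.0 kN
V(x) = R_A - w * x = 108.0 - 27 * 1
= 81.0 kN

81.0 kN


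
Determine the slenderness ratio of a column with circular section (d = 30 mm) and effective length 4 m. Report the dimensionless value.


Radius of gyration r = d / 4 = 30 / 4 = 7.5 mm
L_eff = 4000.0 mm
Slenderness ratio = L / r = 4000.0 / 7.5 = 533.33 (dimensionless)

533.33 (dimensionless)


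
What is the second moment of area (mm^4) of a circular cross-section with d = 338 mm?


r = d / 2 = 338 / 2 = 169.0 mm
I = pi * r^4 / 4 = pi * 169.0^4 / 4
= 640673410.1 mm^4

640673410.1 mm^4


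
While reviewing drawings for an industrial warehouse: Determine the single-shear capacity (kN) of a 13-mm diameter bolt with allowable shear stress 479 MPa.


A = pi * d^2 / 4 = pi * 13^2 / 4 = 132.7323 mm^2
V = f_v * A / 1000 = 479 * 132.7323 / 1000
= 63.5788 kN

63.5788 kN


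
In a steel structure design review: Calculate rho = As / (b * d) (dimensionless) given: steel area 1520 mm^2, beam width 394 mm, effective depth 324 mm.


rho = As / (b * d)
= 1520 / (394 * 324)
= 1520 / 127656
= 0.011907 (dimensionless)

0.011907 (dimensionless)


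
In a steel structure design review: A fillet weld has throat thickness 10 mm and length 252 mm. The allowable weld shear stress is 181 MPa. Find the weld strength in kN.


Strength = throat * length * allowable stress
= 10 * 252 * 181 N
= 456120 N
= 456.12 kN

456.12 kN


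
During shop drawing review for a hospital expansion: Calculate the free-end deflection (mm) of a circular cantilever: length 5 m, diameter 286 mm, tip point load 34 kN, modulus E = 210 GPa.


I = pi * d^4 / 64 = pi * 286^4 / 64 = 328423353.43 mm^4
L = 5000.0 mm, P = 34000.0 N, E = 210000.0 MPa
delta = P * L^3 / (3 * E * I)
= 34000.0 * 5000.0^3 / (3 * 210000.0 * 328423353.43)
= 20.5407 mm

20.5407 mm


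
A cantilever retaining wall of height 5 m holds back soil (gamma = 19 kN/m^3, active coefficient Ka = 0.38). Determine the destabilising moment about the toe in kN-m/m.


Pa = 0.5 * Ka * gamma * H^2
= 0.5 * 0.38 * 19 * 5^2
= 90.25 kN/m
Arm = H / 3 = 5 / 3 = 1.6667 m
Mo = Pa * arm = Pa * H / 3 = 90.25 * 5 / 3 = 150.4167 kN-m/m

150.4167 kN-m/m


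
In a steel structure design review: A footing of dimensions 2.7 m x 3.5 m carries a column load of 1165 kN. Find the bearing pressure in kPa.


A = 2.7 * 3.5 = 9.45 m^2
q = P / A = 1165 / 9.45
= 123.2804 kPa

123.2804 kPa


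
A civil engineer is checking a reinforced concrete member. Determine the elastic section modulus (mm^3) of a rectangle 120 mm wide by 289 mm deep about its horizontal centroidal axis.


S = b * h^2 / 6
= 120 * 289^2 / 6
= 120 * 83521 / 6
= 1670420.0 mm^3

1670420.0 mm^3


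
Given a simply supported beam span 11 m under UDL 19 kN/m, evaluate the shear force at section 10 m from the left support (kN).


R_A = w * L / 2 = 19 * 11 / 2 = 104.5 kN
V(x) = R_A - w * x = 104.5 - 19 * 10
= -85.5 kN

-85.5 kN


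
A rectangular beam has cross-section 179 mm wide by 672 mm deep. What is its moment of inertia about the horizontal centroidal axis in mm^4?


I = b * h^3 / 12
= 179 * 672^3 / 12
= 179 * 303464448 / 12
= 4526678016.0 mm^4

4526678016.0 mm^4


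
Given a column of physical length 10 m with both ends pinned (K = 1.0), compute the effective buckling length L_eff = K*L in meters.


L_eff = K * L
= 1.0 * 10
= 10.0 m

10.0 m


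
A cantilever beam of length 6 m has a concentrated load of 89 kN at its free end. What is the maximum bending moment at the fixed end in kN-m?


For a cantilever with a point load at the free end:
M_max = P * L = 89 * 6 = 534 kN-m

534 kN-m


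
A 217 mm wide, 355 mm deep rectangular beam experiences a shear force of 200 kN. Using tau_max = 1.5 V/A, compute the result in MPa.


A = b * h = 217 * 355 = 77035 mm^2
V = 200 kN = 200000.0 N
tau_max = 1.5 * V / A = 1.5 * 200000.0 / 77035
= 3.8943 MPa

3.8943 MPa


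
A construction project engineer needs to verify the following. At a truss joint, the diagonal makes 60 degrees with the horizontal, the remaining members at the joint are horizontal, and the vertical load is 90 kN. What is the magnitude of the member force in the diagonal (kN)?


At the joint, only the diagonal has a vertical component, so vertical equilibrium gives:
F * sin(60) = 90
F = 90 / sin(60)
= 90 / 0.866025
= 103.92 kN

103.92 kN


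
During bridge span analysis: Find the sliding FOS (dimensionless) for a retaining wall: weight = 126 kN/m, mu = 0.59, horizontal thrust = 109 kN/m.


Resisting force = mu * W = 0.59 * 126 = 74.34 kN/m
FOS = Resisting / Driving = 74.34 / 109
= 0.682 (dimensionless)

0.682 (dimensionless)


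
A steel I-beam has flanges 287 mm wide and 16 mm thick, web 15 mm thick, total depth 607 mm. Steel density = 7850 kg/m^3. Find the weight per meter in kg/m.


A_flanges = 2 * 287 * 16 = 9184 mm^2
A_web = (607 - 2 * 16) * 15 = 8625 mm^2
A_total = 9184 + 8625 = 17809 mm^2 = 0.017809 m^2
Weight = rho * A = 7850 * 0.017809 = 139.8006 kg/m

139.8006 kg/m


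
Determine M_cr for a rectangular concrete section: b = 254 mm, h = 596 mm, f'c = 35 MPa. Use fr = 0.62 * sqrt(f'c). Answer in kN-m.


fr = 0.62 * sqrt(35) = 0.62 * 5.9161 = 3.668 MPa
I = 254 * 596^3 / 12 = 4481168245.33 mm^4
y_t = 298.0 mm
M_cr = fr * I / y_t = 3.668 * 4481168245.33 / 298.0 N-mm
= 55.157 kN-m

55.157 kN-m


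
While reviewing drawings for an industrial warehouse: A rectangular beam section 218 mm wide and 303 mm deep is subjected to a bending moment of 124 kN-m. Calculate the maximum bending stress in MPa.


I = b * h^3 / 12 = 218 * 303^3 / 12 = 505362640.5 mm^4
y = h / 2 = 303 / 2 = 151.5 mm
M = 124 kN-m = 124000000.0 N-mm
sigma = M * y / I = 124000000.0 * 151.5 / 505362640.5
= 37.17 MPa

37.17 MPa


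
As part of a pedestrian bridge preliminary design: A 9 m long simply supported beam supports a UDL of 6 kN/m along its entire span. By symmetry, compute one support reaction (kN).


Total load = w * L = 6 * 9 = 54 kN
By symmetry, each reaction R = total / 2 = 54 / 2 = 27.0 kN

27.0 kN


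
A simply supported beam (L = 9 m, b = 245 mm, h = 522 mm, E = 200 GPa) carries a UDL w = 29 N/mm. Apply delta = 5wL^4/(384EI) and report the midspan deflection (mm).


I = 245 * 522^3 / 12 = 2903998230.0 mm^4
L = 9000.0 mm, w = 29 N/mm, E = 200000.0 MPa
delta = 5 * w * L^4 / (384 * E * I)
= 5 * 29 * 9000.0^4 / (384 * 200000.0 * 2903998230.0)
= 4.2656 mm

4.2656 mm


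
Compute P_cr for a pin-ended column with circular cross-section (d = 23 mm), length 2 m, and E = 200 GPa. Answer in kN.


I = pi * d^4 / 64 = 13736.66 mm^4
L = 2000.0 mm
P_cr = pi^2 * E * I / L^2
= 9.8696 * 200000.0 * 13736.66 / 2000.0^2
= 6778.77 N = 6.7788 kN

6.7788 kN


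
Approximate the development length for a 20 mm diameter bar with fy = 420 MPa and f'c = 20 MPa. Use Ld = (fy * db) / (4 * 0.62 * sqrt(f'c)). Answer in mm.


Ld = (fy * db) / (4 * 0.62 * sqrt(f'c))
= (420 * 20) / (4 * 0.62 * sqrt(20))
= 8400 / 11.0909
= 757.38 mm

757.38 mm


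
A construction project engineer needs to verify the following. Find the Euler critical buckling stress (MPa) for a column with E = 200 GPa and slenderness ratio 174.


sigma_cr = pi^2 * E / lambda^2
= 9.8696 * 200000.0 / 174^2
= 9.8696 * 200000.0 / 30276
= 65.1975 MPa

65.1975 MPa


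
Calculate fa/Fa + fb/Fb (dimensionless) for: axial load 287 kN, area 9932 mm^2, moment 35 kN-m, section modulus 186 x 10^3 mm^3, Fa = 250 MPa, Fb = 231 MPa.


f_a = P / A = 287000.0 / 9932 = 28.8965 MPa
f_b = M / S = 35000000.0 / 186000.0 = 188.172 MPa
Ratio = f_a / Fa + f_b / Fb
= 28.8965 / 250 + 188.172 / 231
= 0.9302 (dimensionless)

0.9302 (dimensionless)


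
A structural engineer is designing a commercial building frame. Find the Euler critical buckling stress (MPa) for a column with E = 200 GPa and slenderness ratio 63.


sigma_cr = pi^2 * E / lambda^2
= 9.8696 * 200000.0 / 63^2
= 9.8696 * 200000.0 / 3969
= 497.3346 MPa

497.3346 MPa


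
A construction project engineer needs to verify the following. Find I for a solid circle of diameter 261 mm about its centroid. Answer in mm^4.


r = d / 2 = 261 / 2 = 130.5 mm
I = pi * r^4 / 4 = pi * 130.5^4 / 4
= 227788569.92 mm^4

227788569.92 mm^4


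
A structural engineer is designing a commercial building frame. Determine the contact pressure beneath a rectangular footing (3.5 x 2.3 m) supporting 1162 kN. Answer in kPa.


A = 3.5 * 2.3 = 8.05 m^2
q = P / A = 1162 / 8.05
= 144.3478 kPa

144.3478 kPa


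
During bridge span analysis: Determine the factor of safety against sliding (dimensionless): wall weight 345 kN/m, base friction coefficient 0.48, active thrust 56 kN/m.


Resisting force = mu * W = 0.48 * 345 = 165.6 kN/m
FOS = Resisting / Driving = 165.6 / 56
= 2.9571 (dimensionless)

2.9571 (dimensionless)


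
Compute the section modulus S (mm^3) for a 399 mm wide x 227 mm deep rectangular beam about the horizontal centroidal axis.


S = b * h^2 / 6
= 399 * 227^2 / 6
= 399 * 51529 / 6
= 3426678.5 mm^3

3426678.5 mm^3


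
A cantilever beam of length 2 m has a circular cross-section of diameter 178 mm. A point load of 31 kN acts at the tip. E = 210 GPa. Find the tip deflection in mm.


I = pi * d^4 / 64 = pi * 178^4 / 64 = 49277640.85 mm^4
L = 2000.0 mm, P = 31000.0 N, E = 210000.0 MPa
delta = P * L^3 / (3 * E * I)
= 31000.0 * 2000.0^3 / (3 * 210000.0 * 49277640.85)
= 7.9884 mm

7.9884 mm


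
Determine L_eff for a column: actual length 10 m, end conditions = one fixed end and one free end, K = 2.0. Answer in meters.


L_eff = K * L
= 2.0 * 10
= 20.0 m

20.0 m


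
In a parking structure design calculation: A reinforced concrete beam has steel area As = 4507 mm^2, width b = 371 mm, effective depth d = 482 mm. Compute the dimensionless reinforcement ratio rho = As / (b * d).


rho = As / (b * d)
= 4507 / (371 * 482)
= 4507 / 178822
= 0.025204 (dimensionless)

0.025204 (dimensionless)


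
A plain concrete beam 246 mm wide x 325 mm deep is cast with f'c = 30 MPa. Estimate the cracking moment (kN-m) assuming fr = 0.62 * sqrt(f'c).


fr = 0.62 * sqrt(30) = 0.62 * 5.4772 = 3.3959 MPa
I = 246 * 325^3 / 12 = 703726562.5 mm^4
y_t = 162.5 mm
M_cr = fr * I / y_t = 3.3959 * 703726562.5 / 162.5 N-mm
= 14.7063 kN-m

14.7063 kN-m


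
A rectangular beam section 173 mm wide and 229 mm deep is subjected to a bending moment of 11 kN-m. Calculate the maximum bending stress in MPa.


I = b * h^3 / 12 = 173 * 229^3 / 12 = 173129591.42 mm^4
y = h / 2 = 229 / 2 = 114.5 mm
M = 11 kN-m = 11000000.0 N-mm
sigma = M * y / I = 11000000.0 * 114.5 / 173129591.42
= 7.27 MPa

7.27 MPa


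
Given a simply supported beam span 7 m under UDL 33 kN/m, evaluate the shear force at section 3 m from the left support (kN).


R_A = w * L / 2 = 33 * 7 / 2 = 115.5 kN
V(x) = R_A - w * x = 115.5 - 33 * 3
= 16.5 kN

16.5 kN


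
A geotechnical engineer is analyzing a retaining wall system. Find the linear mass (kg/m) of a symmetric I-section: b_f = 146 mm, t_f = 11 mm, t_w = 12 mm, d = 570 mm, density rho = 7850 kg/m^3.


A_flanges = 2 * 146 * 11 = 3212 mm^2
A_web = (570 - 2 * 11) * 12 = 6576 mm^2
A_total = 3212 + 6576 = 9788 mm^2 = 0.009788 m^2
Weight = rho * A = 7850 * 0.009788 = 76.8358 kg/m

76.8358 kg/m


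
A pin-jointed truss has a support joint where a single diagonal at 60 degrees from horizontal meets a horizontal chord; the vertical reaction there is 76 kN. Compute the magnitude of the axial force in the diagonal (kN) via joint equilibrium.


At the joint, only the diagonal has a vertical component, so vertical equilibrium gives:
F * sin(60) = 76
F = 76 / sin(60)
= 76 / 0.866025
= 87.76 kN

87.76 kN


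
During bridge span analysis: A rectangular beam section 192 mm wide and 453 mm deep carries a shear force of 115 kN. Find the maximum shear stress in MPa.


A = b * h = 192 * 453 = 86976 mm^2
V = 115 kN = 115000.0 N
tau_max = 1.5 * V / A = 1.5 * 115000.0 / 86976
= 1.9833 MPa

1.9833 MPa


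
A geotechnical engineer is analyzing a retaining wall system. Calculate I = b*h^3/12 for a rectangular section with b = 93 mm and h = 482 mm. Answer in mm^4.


I = b * h^3 / 12
= 93 * 482^3 / 12
= 93 * 111980168 / 12
= 867846302.0 mm^4

867846302.0 mm^4


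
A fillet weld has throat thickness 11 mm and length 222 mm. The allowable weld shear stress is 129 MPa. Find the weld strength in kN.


Strength = throat * length * allowable stress
= 11 * 222 * 129 N
= 315018 N
= 315.02 kN

315.02 kN


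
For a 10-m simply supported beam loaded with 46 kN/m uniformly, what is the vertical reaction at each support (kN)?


Total load = w * L = 46 * 10 = 460 kN
By symmetry, each reaction R = total / 2 = 460 / 2 = 230.0 kN

230.0 kN


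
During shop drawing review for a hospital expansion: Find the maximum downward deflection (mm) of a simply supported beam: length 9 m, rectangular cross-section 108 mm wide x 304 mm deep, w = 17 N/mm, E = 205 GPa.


I = 108 * 304^3 / 12 = 252850176.0 mm^4
L = 9000.0 mm, w = 17 N/mm, E = 205000.0 MPa
delta = 5 * w * L^4 / (384 * E * I)
= 5 * 17 * 9000.0^4 / (384 * 205000.0 * 252850176.0)
= 28.0182 mm

28.0182 mm


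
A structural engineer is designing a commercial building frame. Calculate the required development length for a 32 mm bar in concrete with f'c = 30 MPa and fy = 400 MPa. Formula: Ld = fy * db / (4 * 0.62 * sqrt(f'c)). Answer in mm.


Ld = (fy * db) / (4 * 0.62 * sqrt(f'c))
= (400 * 32) / (4 * 0.62 * sqrt(30))
= 12800 / 13.5835
= 942.32 mm

942.32 mm


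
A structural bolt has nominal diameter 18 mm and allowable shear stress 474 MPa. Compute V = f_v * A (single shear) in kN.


A = pi * d^2 / 4 = pi * 18^2 / 4 = 254.469 mm^2
V = f_v * A / 1000 = 474 * 254.469 / 1000
= 120.6183 kN

120.6183 kN


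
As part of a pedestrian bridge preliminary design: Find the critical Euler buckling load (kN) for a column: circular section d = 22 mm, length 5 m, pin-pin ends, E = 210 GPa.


I = pi * d^4 / 64 = 11499.01 mm^4
L = 5000.0 mm
P_cr = pi^2 * E * I / L^2
= 9.8696 * 210000.0 * 11499.01 / 5000.0^2
= 953.32 N = 0.9533 kN

0.9533 kN


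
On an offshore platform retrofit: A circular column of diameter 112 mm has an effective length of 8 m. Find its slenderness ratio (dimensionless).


Radius of gyration r = d / 4 = 112 / 4 = 28.0 mm
L_eff = 8000.0 mm
Slenderness ratio = L / r = 8000.0 / 28.0 = 285.71 (dimensionless)

285.71 (dimensionless)


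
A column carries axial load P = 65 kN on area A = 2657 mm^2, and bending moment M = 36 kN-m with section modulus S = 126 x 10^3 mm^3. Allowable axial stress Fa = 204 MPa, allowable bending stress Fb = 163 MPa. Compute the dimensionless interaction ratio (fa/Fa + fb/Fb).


f_a = P / A = 65000.0 / 2657 = 24.4637 MPa
f_b = M / S = 36000000.0 / 126000.0 = 285.7143 MPa
Ratio = f_a / Fa + f_b / Fb
= 24.4637 / 204 + 285.7143 / 163
= 1.8728 (dimensionless)

1.8728 (dimensionless)


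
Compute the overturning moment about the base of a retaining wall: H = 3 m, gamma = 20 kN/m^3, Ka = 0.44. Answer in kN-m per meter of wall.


Pa = 0.5 * Ka * gamma * H^2
= 0.5 * 0.44 * 20 * 3^2
= 39.6 kN/m
Arm = H / 3 = 3 / 3 = 1.0 m
Mo = Pa * arm = Pa * H / 3 = 39.6 * 3 / 3 = 39.6 kN-m/m

39.6 kN-m/m


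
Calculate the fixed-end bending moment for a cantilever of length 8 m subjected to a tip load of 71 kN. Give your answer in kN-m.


For a cantilever with a point load at the free end:
M_max = P * L = 71 * 8 = 568 kN-m

568 kN-m


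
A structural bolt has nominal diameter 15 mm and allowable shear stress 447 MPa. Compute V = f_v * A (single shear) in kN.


A = pi * d^2 / 4 = pi * 15^2 / 4 = 176.7146 mm^2
V = f_v * A / 1000 = 447 * 176.7146 / 1000
= 78.9914 kN

78.9914 kN


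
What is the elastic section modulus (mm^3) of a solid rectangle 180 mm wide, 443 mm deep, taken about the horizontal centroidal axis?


S = b * h^2 / 6
= 180 * 443^2 / 6
= 180 * 196249 / 6
= 5887470.0 mm^3

5887470.0 mm^3


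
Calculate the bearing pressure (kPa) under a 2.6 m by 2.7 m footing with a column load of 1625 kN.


A = 2.6 * 2.7 = 7.02 m^2
q = P / A = 1625 / 7.02
= 231.4815 kPa

231.4815 kPa


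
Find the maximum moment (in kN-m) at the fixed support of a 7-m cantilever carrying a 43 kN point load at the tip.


For a cantilever with a point load at the free end:
M_max = P * L = 43 * 7 = 301 kN-m

301 kN-m


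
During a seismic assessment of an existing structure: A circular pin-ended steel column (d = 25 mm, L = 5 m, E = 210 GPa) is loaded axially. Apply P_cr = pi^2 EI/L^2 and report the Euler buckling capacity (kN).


I = pi * d^4 / 64 = 19174.76 mm^4
L = 5000.0 mm
P_cr = pi^2 * E * I / L^2
= 9.8696 * 210000.0 * 19174.76 / 5000.0^2
= 1589.68 N = 1.5897 kN

1.5897 kN


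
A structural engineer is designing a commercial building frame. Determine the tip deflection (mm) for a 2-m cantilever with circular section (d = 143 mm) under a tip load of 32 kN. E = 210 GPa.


I = pi * d^4 / 64 = pi * 143^4 / 64 = 20526459.59 mm^4
L = 2000.0 mm, P = 32000.0 N, E = 210000.0 MPa
delta = P * L^3 / (3 * E * I)
= 32000.0 * 2000.0^3 / (3 * 210000.0 * 20526459.59)
= 19.7964 mm

19.7964 mm


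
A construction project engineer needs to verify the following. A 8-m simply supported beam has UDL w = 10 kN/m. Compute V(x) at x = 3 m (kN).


R_A = w * L / 2 = 10 * 8 / 2 = 40.0 kN
V(x) = R_A - w * x = 40.0 - 10 * 3
= 10.0 kN

10.0 kN


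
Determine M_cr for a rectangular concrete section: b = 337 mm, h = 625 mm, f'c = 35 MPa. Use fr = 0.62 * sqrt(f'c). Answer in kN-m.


fr = 0.62 * sqrt(35) = 0.62 * 5.9161 = 3.668 MPa
I = 337 * 625^3 / 12 = 6856282552.08 mm^4
y_t = 312.5 mm
M_cr = fr * I / y_t = 3.668 * 6856282552.08 / 312.5 N-mm
= 80.4756 kN-m

80.4756 kN-m


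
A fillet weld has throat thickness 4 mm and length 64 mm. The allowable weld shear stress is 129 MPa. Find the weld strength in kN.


Strength = throat * length * allowable stress
= 4 * 64 * 129 N
= 33024 N
= 33.02 kN

33.02 kN


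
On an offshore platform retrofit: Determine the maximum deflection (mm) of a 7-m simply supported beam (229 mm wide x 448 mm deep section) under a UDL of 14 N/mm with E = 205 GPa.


I = 229 * 448^3 / 12 = 1715885397.33 mm^4
L = 7000.0 mm, w = 14 N/mm, E = 205000.0 MPa
delta = 5 * w * L^4 / (384 * E * I)
= 5 * 14 * 7000.0^4 / (384 * 205000.0 * 1715885397.33)
= 1.2443 mm

1.2443 mm


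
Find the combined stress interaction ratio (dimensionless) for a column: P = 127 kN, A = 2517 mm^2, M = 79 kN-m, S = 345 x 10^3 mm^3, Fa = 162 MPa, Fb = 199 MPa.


f_a = P / A = 127000.0 / 2517 = 50.4569 MPa
f_b = M / S = 79000000.0 / 345000.0 = 228.9855 MPa
Ratio = f_a / Fa + f_b / Fb
= 50.4569 / 162 + 228.9855 / 199
= 1.4621 (dimensionless)

1.4621 (dimensionless)


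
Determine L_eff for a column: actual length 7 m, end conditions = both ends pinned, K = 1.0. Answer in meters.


L_eff = K * L
= 1.0 * 7
= 7.0 m

7.0 m


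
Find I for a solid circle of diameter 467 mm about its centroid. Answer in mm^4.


r = d / 2 = 467 / 2 = 233.5 mm
I = pi * r^4 / 4 = pi * 233.5^4 / 4
= 2334734070.55 mm^4

2334734070.55 mm^4


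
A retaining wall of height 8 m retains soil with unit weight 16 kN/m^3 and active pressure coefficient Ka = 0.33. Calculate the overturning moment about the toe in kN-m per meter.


Pa = 0.5 * Ka * gamma * H^2
= 0.5 * 0.33 * 16 * 8^2
= 168.96 kN/m
Arm = H / 3 = 8 / 3 = 2.6667 m
Mo = Pa * arm = Pa * H / 3 = 168.96 * 8 / 3 = 450.56 kN-m/m

450.56 kN-m/m


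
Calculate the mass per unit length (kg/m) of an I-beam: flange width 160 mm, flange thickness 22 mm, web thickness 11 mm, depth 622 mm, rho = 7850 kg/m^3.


A_flanges = 2 * 160 * 22 = 7040 mm^2
A_web = (622 - 2 * 22) * 11 = 6358 mm^2
A_total = 7040 + 6358 = 13398 mm^2 = 0.013398 m^2
Weight = rho * A = 7850 * 0.013398 = 105.1743 kg/m

105.1743 kg/m


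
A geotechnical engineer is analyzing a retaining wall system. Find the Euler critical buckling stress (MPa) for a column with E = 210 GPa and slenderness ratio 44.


sigma_cr = pi^2 * E / lambda^2
= 9.8696 * 210000.0 / 44^2
= 9.8696 * 210000.0 / 1936
= 1070.5666 MPa

1070.5666 MPa


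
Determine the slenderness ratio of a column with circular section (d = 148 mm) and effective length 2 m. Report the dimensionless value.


Radius of gyration r = d / 4 = 148 / 4 = 37.0 mm
L_eff = 2000.0 mm
Slenderness ratio = L / r = 2000.0 / 37.0 = 54.05 (dimensionless)

54.05 (dimensionless)


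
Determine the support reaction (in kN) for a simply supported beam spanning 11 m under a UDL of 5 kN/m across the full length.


Total load = w * L = 5 * 11 = 55 kN
By symmetry, each reaction R = total / 2 = 55 / 2 = 27.5 kN

27.5 kN


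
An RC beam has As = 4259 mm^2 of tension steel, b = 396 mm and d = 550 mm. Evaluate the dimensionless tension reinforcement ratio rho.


rho = As / (b * d)
= 4259 / (396 * 550)
= 4259 / 217800
= 0.019555 (dimensionless)

0.019555 (dimensionless)


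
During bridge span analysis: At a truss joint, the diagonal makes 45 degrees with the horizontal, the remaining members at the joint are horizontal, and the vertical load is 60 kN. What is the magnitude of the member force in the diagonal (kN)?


At the joint, only the diagonal has a vertical component, so vertical equilibrium gives:
F * sin(45) = 60
F = 60 / sin(45)
= 60 / 0.707107
= 84.85 kN

84.85 kN


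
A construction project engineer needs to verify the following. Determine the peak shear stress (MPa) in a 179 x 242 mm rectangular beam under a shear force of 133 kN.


A = b * h = 179 * 242 = 43318 mm^2
V = 133 kN = 133000.0 N
tau_max = 1.5 * V / A = 1.5 * 133000.0 / 43318
= 4.6055 MPa

4.6055 MPa


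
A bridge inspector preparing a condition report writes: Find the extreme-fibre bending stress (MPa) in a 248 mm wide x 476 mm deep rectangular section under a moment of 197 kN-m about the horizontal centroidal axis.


I = b * h^3 / 12 = 248 * 476^3 / 12 = 2228903637.33 mm^4
y = h / 2 = 476 / 2 = 238.0 mm
M = 197 kN-m = 197000000.0 N-mm
sigma = M * y / I = 197000000.0 * 238.0 / 2228903637.33
= 21.04 MPa

21.04 MPa


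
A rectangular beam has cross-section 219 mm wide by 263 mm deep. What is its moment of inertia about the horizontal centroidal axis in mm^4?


I = b * h^3 / 12
= 219 * 263^3 / 12
= 219 * 18191447 / 12
= 331993907.75 mm^4

331993907.75 mm^4


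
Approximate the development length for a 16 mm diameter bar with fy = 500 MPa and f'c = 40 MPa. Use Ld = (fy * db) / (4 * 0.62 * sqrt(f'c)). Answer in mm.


Ld = (fy * db) / (4 * 0.62 * sqrt(f'c))
= (500 * 16) / (4 * 0.62 * sqrt(40))
= 8000 / 15.6849
= 510.04 mm

510.04 mm


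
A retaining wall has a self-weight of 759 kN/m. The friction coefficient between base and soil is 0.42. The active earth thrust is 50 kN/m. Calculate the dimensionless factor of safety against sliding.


Resisting force = mu * W = 0.42 * 759 = 318.78 kN/m
FOS = Resisting / Driving = 318.78 / 50
= 6.3756 (dimensionless)

6.3756 (dimensionless)


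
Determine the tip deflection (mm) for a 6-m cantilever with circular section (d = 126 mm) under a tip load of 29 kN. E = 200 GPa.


I = pi * d^4 / 64 = pi * 126^4 / 64 = 12372346.64 mm^4
L = 6000.0 mm, P = 29000.0 N, E = 200000.0 MPa
delta = P * L^3 / (3 * E * I)
= 29000.0 * 6000.0^3 / (3 * 200000.0 * 12372346.64)
= 843.8173 mm

843.8173 mm


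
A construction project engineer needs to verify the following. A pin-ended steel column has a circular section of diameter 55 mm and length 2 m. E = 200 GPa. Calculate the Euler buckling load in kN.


I = pi * d^4 / 64 = 449180.25 mm^4
L = 2000.0 mm
P_cr = pi^2 * E * I / L^2
= 9.8696 * 200000.0 * 449180.25 / 2000.0^2
= 221661.57 N = 221.6616 kN

221.6616 kN


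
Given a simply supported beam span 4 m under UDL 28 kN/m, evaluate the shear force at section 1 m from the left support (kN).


R_A = w * L / 2 = 28 * 4 / 2 = 56.0 kN
V(x) = R_A - w * x = 56.0 - 28 * 1
= 28.0 kN

28.0 kN


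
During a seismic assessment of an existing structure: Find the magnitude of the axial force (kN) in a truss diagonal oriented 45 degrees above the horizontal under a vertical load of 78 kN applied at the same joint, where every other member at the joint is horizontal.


At the joint, only the diagonal has a vertical component, so vertical equilibrium gives:
F * sin(45) = 78
F = 78 / sin(45)
= 78 / 0.707107
= 110.31 kN

110.31 kN


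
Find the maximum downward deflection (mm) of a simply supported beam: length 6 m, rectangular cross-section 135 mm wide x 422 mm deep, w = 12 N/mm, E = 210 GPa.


I = 135 * 422^3 / 12 = 845453790.0 mm^4
L = 6000.0 mm, w = 12 N/mm, E = 210000.0 MPa
delta = 5 * w * L^4 / (384 * E * I)
= 5 * 12 * 6000.0^4 / (384 * 210000.0 * 845453790.0)
= 1.1406 mm

1.1406 mm


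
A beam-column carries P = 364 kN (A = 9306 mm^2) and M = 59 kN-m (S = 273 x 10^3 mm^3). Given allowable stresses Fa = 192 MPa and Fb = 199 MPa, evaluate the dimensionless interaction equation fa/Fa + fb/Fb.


f_a = P / A = 364000.0 / 9306 = 39.1145 MPa
f_b = M / S = 59000000.0 / 273000.0 = 216.1172 MPa
Ratio = f_a / Fa + f_b / Fb
= 39.1145 / 192 + 216.1172 / 199
= 1.2897 (dimensionless)

1.2897 (dimensionless)


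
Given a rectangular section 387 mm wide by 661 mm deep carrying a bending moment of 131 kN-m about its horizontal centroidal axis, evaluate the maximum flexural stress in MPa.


I = b * h^3 / 12 = 387 * 661^3 / 12 = 9313954187.25 mm^4
y = h / 2 = 661 / 2 = 330.5 mm
M = 131 kN-m = 131000000.0 N-mm
sigma = M * y / I = 131000000.0 * 330.5 / 9313954187.25
= 4.65 MPa

4.65 MPa
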